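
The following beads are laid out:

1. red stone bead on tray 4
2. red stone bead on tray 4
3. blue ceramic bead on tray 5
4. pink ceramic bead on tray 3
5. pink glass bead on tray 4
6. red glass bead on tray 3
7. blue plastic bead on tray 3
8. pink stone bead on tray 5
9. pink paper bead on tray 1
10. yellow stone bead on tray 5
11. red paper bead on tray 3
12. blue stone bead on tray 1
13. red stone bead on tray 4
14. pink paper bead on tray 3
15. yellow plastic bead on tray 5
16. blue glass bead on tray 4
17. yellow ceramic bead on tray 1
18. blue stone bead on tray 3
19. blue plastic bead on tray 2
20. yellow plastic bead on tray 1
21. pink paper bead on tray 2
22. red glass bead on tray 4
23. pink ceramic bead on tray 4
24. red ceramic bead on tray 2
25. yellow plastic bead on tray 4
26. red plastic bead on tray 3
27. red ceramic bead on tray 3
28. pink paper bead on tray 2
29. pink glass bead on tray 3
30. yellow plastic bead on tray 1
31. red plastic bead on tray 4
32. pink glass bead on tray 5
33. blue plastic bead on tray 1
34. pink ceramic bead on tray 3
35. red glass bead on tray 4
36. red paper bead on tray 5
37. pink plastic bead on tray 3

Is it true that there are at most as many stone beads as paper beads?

|stone beads| = 7.
|paper beads| = 6.
The claim requires 7 ≤ 6, which does not hold.

False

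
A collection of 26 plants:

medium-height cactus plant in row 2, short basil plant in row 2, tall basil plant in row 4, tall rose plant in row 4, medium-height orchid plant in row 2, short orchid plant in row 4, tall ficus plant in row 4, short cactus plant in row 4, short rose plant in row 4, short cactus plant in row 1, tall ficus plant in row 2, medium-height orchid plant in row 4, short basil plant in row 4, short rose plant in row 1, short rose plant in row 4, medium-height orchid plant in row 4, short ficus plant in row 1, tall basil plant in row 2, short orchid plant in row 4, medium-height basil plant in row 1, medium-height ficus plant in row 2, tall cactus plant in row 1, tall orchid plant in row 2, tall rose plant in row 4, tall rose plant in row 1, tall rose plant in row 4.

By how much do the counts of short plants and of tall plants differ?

short plants: 10. tall plants: 10.
|10 − 10| = 10 − 10 = 0.

0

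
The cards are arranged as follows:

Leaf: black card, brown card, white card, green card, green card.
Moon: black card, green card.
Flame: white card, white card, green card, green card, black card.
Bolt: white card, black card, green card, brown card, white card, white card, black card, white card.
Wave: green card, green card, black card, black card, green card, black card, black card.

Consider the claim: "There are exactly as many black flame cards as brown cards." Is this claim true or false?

False

|black flame cards| = 1.
|brown cards| = 2.
The claim requires 1 = 2, which does not hold.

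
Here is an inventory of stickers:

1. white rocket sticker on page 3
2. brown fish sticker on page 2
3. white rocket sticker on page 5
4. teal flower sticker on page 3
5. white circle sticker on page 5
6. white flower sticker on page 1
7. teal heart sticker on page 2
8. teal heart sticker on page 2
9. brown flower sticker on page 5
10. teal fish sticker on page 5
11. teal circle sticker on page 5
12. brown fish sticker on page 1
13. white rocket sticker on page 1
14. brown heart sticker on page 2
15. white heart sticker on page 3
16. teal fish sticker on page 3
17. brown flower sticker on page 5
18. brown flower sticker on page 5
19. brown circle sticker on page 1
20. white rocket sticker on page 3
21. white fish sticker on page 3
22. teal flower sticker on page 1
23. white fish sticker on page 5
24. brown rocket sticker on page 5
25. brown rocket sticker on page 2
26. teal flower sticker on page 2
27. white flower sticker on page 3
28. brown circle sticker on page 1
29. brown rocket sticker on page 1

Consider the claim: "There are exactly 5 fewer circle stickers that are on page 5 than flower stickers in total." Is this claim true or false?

|circle stickers on page 5| = 2.
|flower stickers| = 8.
The claim requires 8 − 2 (= 6) to equal 5, which does not hold.

False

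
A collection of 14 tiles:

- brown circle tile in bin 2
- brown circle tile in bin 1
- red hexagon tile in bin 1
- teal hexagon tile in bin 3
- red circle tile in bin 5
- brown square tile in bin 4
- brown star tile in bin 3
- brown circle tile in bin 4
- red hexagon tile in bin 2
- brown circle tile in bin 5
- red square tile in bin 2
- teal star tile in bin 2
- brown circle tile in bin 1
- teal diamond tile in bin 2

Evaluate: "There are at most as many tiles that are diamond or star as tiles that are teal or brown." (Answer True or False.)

True

There are 3 tiles that are diamond or star.
There are 10 tiles that are teal or brown.
The claim requires 3 ≤ 10, which holds.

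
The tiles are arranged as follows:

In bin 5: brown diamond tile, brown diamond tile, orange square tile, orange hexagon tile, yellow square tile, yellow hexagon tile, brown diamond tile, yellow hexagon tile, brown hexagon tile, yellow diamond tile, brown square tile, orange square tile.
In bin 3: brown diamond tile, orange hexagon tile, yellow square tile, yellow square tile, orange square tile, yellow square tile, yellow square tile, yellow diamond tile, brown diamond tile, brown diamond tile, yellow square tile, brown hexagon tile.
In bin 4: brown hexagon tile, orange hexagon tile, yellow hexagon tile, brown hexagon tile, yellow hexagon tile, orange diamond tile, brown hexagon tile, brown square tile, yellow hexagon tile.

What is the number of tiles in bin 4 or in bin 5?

in bin 4: 9; in bin 5: 12; together 9 + 12 = 21.

21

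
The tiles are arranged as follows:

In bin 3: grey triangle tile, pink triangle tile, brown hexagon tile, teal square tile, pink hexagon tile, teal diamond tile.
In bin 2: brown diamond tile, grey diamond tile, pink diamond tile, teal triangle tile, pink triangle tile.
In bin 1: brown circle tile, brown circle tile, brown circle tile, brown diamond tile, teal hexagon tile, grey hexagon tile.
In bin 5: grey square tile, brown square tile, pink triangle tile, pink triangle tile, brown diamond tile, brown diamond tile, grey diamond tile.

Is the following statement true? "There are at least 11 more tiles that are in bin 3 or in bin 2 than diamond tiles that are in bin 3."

False

There are 11 tiles in bin 3 or in bin 2.
There is 1 diamond tile in bin 3.
The claim requires 11 − 1 = 10 ≥ 11, which does not hold.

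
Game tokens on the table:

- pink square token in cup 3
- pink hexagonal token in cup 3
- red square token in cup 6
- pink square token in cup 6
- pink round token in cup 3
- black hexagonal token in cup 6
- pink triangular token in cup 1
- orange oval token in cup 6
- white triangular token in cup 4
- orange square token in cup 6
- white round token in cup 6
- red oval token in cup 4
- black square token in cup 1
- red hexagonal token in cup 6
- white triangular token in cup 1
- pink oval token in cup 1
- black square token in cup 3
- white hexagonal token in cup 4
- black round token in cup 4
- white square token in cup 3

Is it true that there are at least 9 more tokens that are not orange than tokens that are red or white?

True

|tokens that are not orange| = 18.
|tokens that are red or white| = 8.
The claim requires 18 − 8 = 10 ≥ 9, which holds.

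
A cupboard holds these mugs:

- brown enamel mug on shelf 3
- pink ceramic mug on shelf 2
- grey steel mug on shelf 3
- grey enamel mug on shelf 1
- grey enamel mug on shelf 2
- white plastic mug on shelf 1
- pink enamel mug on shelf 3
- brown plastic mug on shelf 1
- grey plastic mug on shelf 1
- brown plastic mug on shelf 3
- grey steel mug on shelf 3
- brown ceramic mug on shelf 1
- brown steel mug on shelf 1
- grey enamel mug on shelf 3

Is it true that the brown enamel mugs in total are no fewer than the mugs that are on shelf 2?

There is 1 brown enamel mug.
There are 2 mugs on shelf 2.
The claim requires 1 ≥ 2, which does not hold.

False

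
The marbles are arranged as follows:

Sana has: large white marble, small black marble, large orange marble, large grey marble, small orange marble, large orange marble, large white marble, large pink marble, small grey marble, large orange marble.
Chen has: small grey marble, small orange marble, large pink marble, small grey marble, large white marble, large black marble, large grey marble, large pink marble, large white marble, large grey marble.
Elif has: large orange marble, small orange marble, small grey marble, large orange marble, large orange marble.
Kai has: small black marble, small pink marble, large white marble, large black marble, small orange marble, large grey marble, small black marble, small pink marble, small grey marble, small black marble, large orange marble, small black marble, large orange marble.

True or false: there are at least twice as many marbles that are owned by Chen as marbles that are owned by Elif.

|marbles owned by Chen| = 10.
|marbles owned by Elif| = 5.
The claim requires 10 ≥ 2 × 5 = 10, which holds.

True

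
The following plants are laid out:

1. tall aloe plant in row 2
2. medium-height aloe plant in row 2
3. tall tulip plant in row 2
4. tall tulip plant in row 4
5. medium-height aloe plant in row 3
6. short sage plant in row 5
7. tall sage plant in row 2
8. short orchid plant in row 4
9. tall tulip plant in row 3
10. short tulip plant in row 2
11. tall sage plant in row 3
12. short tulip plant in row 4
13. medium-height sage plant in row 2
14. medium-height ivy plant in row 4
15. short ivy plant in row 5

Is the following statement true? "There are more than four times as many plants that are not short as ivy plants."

There are 10 plants that are not short.
There are 2 ivy plants.
The claim requires 10 > 4 × 2 = 8, which holds.

True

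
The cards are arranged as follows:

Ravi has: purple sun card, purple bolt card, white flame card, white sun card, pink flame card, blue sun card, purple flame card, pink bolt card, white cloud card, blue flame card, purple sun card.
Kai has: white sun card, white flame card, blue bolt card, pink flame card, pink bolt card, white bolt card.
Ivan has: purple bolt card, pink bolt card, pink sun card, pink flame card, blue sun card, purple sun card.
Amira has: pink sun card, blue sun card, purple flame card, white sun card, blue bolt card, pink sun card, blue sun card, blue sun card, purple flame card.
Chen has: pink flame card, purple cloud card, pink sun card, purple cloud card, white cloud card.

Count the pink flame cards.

4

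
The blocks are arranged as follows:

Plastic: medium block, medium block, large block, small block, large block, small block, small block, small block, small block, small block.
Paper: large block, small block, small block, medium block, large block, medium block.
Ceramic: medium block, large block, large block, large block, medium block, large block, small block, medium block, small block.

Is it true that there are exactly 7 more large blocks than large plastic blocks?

False

large blocks: 8.
large plastic blocks: 2.
The claim requires 8 − 2 (= 6) to equal 7, which does not hold.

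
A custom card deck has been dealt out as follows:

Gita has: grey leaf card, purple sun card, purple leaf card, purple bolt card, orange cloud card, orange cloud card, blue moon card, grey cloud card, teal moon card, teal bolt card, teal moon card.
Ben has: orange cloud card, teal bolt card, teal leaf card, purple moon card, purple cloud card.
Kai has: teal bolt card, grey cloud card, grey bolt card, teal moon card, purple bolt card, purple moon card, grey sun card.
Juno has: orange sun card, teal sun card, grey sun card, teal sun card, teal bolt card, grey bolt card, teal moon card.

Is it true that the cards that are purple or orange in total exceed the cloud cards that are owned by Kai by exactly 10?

True

cards that are purple or orange: 11.
cloud cards owned by Kai: 1.
The claim requires 11 − 1 (= 10) to equal 10, which holds.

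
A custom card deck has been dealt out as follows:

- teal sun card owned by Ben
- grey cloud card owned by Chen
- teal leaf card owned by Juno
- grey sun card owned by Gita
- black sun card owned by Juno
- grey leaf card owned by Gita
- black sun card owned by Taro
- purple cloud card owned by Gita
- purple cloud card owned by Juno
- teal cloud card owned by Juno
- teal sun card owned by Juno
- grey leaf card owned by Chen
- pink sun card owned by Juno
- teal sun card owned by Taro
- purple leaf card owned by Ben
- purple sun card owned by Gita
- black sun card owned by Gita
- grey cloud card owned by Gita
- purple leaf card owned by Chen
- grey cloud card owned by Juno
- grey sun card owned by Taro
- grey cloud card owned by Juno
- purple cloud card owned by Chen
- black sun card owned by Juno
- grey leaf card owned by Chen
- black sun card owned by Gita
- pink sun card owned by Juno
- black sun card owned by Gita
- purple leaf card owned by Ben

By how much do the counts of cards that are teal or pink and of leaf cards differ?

cards that are teal or pink: 7. leaf cards: 7.
|7 − 7| = 7 − 7 = 0.

0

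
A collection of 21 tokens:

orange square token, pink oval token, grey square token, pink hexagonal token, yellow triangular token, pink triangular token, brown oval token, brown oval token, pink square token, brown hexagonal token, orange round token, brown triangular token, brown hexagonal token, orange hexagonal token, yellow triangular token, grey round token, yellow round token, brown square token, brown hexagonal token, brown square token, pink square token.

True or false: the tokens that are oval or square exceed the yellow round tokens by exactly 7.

False

|tokens that are oval or square| = 9.
|yellow round tokens| = 1.
The claim requires 9 − 1 (= 8) to equal 7, which does not hold.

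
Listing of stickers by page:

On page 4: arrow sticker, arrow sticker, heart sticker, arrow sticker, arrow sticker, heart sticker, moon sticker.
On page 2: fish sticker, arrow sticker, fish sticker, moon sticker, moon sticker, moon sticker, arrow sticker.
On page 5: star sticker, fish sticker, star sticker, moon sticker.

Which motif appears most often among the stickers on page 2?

moon

Counts by motif (restricted to stickers on page 2): moon 3, arrow 2, fish 2.
The maximum is 3, held uniquely by moon.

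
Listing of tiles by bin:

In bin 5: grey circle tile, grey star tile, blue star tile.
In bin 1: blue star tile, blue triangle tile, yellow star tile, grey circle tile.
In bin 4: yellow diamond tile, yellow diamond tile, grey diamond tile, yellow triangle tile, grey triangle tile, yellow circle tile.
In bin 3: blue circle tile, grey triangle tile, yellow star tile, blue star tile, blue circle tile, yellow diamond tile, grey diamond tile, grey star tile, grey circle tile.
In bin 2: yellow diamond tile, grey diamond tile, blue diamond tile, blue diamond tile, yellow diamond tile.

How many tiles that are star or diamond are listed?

diamond: 10; star: 7; together 10 + 7 = 17.

17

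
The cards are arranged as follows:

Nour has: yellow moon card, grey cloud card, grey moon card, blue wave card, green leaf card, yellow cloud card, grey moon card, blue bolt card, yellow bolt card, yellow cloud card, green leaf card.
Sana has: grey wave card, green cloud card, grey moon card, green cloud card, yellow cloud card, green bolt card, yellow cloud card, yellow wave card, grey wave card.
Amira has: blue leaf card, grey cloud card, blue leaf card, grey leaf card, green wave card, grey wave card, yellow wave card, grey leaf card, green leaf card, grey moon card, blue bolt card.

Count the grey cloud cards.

2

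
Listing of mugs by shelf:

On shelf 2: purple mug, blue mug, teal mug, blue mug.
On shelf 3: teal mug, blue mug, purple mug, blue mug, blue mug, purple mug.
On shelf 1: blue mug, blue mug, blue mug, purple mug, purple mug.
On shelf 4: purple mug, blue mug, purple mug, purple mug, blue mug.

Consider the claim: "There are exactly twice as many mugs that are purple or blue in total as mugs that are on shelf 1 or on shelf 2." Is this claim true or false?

|mugs that are purple or blue| = 18.
|mugs on shelf 1 or on shelf 2| = 9.
The claim requires 18 = 2 × 9 = 18, which holds.

True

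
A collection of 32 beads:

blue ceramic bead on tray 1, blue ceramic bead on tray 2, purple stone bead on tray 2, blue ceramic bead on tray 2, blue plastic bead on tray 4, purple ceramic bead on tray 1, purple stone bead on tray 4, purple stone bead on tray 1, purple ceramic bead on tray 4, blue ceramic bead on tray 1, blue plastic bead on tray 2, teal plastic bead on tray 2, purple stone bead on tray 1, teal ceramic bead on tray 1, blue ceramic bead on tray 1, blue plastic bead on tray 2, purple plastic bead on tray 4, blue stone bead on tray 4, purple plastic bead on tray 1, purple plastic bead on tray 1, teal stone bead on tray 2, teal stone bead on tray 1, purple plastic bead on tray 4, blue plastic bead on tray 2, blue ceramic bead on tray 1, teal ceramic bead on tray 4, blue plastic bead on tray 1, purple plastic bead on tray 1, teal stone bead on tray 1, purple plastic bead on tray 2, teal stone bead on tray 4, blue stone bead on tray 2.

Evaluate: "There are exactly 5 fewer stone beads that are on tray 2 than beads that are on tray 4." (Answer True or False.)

True

There are 3 stone beads on tray 2.
There are 8 beads on tray 4.
The claim requires 8 − 3 (= 5) to equal 5, which holds.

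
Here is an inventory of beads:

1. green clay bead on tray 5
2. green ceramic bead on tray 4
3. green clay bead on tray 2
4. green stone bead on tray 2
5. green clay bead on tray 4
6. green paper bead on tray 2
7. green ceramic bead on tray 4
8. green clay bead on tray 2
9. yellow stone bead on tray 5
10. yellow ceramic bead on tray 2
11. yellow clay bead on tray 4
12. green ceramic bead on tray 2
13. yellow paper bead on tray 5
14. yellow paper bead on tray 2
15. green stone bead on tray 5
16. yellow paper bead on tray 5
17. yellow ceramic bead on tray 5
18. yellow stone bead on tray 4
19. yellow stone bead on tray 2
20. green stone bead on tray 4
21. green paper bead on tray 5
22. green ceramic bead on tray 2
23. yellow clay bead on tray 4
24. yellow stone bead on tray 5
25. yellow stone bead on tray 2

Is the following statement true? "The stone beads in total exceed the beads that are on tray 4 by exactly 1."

stone beads: 8.
beads on tray 4: 7.
The claim requires 8 − 7 (= 1) to equal 1, which holds.

True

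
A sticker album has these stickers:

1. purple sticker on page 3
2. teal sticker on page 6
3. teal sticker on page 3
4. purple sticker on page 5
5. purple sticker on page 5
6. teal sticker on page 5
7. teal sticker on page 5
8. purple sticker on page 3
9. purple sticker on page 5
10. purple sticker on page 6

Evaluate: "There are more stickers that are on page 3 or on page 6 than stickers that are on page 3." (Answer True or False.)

|stickers on page 3 or on page 6| = 5.
|stickers on page 3| = 3.
The claim requires 5 > 3, which holds.

True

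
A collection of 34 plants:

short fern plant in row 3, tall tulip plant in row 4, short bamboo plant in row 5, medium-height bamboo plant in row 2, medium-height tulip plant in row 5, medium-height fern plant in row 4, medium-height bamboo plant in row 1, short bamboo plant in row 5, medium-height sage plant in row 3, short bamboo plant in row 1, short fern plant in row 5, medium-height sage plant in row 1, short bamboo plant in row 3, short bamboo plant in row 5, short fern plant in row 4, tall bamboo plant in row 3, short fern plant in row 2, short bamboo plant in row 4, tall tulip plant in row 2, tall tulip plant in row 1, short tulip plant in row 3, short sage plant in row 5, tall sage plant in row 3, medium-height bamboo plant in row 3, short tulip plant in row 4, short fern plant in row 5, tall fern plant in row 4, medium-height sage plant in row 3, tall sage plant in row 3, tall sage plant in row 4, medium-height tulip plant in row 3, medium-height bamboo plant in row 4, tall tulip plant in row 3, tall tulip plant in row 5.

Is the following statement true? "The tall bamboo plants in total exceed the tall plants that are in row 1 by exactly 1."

|tall bamboo plants| = 1.
|tall plants in row 1| = 1.
The claim requires 1 − 1 (= 0) to equal 1, which does not hold.

False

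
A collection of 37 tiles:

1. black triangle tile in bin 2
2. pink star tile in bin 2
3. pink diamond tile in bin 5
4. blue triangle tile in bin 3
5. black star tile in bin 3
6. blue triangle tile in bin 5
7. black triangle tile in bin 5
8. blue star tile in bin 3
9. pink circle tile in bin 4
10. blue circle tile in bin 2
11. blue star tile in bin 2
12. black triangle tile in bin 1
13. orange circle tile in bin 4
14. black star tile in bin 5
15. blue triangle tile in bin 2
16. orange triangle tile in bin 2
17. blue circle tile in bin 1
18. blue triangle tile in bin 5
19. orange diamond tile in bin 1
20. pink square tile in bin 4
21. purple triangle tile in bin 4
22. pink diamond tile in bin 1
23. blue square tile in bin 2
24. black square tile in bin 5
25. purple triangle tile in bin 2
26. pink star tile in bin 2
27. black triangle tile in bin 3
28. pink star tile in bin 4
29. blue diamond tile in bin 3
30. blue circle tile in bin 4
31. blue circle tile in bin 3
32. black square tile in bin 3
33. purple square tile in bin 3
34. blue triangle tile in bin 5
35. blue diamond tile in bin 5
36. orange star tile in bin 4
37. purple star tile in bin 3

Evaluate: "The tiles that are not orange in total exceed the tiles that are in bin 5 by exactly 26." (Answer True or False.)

False

There are 33 tiles that are not orange.
There are 8 tiles in bin 5.
The claim requires 33 − 8 (= 25) to equal 26, which does not hold.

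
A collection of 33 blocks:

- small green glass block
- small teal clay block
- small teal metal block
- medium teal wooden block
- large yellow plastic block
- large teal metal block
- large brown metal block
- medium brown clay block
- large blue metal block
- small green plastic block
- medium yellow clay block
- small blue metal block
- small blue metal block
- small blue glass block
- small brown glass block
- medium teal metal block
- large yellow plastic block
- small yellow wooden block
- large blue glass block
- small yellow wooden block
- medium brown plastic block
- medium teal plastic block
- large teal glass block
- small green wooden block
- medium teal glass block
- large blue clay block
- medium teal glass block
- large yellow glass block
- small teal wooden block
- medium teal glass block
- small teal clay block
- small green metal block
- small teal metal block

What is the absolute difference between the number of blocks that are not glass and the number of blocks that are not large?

blocks that are not glass: 24. blocks that are not large: 24.
|24 − 24| = 24 − 24 = 0.

0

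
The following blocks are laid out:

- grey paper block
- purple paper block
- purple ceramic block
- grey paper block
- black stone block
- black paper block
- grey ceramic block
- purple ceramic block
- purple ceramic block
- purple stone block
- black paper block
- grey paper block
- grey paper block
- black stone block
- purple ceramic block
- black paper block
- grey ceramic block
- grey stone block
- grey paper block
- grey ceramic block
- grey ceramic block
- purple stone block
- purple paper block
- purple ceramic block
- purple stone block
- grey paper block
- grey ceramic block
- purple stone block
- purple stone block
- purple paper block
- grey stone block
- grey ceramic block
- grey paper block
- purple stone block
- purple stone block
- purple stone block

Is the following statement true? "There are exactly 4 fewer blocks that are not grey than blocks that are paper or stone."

True

blocks that are not grey: 21.
blocks that are paper or stone: 25.
The claim requires 25 − 21 (= 4) to equal 4, which holds.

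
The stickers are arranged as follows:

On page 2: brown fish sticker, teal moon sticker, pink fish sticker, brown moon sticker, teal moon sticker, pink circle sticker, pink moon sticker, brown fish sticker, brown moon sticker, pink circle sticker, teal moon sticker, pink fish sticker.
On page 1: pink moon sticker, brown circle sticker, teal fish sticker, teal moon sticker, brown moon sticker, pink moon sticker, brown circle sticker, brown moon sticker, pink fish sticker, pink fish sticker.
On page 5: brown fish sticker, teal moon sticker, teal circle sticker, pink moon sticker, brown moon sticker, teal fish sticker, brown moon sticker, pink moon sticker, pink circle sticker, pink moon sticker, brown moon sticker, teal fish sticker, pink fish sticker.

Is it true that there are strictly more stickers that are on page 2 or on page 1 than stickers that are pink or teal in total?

stickers on page 2 or on page 1: 22.
stickers that are pink or teal: 23.
The claim requires 22 > 23, which does not hold.

False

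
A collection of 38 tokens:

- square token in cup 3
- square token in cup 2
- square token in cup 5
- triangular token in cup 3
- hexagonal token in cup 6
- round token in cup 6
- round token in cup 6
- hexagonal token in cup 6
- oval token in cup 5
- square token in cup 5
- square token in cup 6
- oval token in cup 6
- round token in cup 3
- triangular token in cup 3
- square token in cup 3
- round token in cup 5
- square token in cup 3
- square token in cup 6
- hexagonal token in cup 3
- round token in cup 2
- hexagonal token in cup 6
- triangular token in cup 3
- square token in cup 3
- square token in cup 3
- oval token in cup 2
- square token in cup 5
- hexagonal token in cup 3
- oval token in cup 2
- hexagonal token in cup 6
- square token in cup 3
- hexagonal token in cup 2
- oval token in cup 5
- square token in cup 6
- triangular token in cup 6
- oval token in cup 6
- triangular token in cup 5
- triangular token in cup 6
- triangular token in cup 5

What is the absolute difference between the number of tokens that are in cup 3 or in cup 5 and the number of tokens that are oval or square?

1

tokens in cup 3 or in cup 5: 20. tokens that are oval or square: 19.
|20 − 19| = 20 − 19 = 1.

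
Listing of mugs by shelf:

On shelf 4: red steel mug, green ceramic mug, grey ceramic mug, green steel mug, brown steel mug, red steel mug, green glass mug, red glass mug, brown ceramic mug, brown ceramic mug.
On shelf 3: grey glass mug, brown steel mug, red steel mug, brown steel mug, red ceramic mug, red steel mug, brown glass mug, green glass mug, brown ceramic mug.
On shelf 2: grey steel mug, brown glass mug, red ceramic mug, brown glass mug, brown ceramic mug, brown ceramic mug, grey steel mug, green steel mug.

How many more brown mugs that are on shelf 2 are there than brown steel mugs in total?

brown mugs on shelf 2: 4.
brown steel mugs: 3.
4 − 3 = 1.

1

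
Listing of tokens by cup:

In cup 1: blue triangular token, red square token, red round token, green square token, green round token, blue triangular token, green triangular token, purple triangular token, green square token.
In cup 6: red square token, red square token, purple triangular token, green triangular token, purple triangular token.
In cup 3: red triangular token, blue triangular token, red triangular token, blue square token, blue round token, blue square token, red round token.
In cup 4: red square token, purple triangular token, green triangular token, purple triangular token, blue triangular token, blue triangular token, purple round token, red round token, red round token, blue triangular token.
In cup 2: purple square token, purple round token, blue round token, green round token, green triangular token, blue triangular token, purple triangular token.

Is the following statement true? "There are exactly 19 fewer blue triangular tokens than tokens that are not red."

|blue triangular tokens| = 7.
|tokens that are not red| = 28.
The claim requires 28 − 7 (= 21) to equal 19, which does not hold.

False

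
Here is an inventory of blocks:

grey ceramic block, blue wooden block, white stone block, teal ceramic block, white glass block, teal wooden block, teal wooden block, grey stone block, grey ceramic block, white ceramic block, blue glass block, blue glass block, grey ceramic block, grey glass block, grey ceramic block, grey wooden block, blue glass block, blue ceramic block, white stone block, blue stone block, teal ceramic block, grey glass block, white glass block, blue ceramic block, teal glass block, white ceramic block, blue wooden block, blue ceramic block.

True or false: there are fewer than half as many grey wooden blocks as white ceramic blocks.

False

|grey wooden blocks| = 1.
|white ceramic blocks| = 2.
The claim requires 2 × 1 = 2 < 2, which does not hold.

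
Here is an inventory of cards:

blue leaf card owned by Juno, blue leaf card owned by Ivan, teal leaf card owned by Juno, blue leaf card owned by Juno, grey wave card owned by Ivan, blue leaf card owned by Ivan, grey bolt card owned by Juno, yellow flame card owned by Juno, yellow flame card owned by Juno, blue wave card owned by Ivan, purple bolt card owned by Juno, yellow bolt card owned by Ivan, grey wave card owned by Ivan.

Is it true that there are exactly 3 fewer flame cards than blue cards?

flame cards: 2.
blue cards: 5.
The claim requires 5 − 2 (= 3) to equal 3, which holds.

True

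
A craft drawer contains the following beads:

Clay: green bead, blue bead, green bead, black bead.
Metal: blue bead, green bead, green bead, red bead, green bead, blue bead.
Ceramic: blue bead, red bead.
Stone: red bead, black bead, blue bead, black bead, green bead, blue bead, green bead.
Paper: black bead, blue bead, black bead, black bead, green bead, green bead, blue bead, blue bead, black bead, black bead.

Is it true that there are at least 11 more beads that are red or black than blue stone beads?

False

|beads that are red or black| = 11.
|blue stone beads| = 2.
The claim requires 11 − 2 = 9 ≥ 11, which does not hold.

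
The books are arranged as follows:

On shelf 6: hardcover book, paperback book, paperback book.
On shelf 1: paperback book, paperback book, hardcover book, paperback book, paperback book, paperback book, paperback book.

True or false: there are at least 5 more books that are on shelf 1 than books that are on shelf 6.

False

|books on shelf 1| = 7.
|books on shelf 6| = 3.
The claim requires 7 − 3 = 4 ≥ 5, which does not hold.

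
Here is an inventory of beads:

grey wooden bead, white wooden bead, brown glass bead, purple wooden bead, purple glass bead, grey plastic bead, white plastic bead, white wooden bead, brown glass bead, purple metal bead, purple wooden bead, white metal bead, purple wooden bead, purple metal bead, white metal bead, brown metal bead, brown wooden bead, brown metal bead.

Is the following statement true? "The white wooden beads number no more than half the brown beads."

There are 2 white wooden beads.
There are 5 brown beads.
The claim requires 2 × 2 = 4 ≤ 5, which holds.

True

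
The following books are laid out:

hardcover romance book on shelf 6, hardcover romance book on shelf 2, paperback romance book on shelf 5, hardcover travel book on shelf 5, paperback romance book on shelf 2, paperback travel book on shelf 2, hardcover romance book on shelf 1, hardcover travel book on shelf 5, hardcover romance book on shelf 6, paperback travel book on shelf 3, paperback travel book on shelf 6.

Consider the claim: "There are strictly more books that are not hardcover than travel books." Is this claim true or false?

books that are not hardcover: 5.
travel books: 5.
The claim requires 5 > 5, which does not hold.

False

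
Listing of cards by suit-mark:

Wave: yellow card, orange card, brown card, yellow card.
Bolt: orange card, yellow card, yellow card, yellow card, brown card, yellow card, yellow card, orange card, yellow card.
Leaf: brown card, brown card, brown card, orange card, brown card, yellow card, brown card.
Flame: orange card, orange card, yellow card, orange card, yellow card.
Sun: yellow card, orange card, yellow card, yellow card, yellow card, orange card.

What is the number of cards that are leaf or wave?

11

leaf: 7; wave: 4; together 7 + 4 = 11.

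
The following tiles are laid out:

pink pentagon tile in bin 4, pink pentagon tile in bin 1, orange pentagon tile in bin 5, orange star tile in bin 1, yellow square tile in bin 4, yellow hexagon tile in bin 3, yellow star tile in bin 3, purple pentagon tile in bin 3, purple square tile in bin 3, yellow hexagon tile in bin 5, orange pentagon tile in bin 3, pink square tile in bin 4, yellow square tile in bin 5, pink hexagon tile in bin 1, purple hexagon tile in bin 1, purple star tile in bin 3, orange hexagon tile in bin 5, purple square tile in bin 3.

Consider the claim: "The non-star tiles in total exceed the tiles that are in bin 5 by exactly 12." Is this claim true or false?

non-star tiles: 15.
tiles in bin 5: 4.
The claim requires 15 − 4 (= 11) to equal 12, which does not hold.

False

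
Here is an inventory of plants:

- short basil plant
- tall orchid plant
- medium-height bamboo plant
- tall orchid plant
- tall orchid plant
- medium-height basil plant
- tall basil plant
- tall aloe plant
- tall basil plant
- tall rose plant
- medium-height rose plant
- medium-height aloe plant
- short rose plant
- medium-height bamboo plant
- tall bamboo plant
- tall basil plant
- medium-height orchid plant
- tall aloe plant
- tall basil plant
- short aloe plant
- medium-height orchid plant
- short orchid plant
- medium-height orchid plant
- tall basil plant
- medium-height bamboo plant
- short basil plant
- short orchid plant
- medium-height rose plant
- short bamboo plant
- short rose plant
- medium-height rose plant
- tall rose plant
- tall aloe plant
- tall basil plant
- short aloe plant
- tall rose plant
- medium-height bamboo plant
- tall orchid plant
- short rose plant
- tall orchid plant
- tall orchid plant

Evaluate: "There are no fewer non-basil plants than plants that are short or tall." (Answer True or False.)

True

|non-basil plants| = 32.
|plants that are short or tall| = 29.
The claim requires 32 ≥ 29, which holds.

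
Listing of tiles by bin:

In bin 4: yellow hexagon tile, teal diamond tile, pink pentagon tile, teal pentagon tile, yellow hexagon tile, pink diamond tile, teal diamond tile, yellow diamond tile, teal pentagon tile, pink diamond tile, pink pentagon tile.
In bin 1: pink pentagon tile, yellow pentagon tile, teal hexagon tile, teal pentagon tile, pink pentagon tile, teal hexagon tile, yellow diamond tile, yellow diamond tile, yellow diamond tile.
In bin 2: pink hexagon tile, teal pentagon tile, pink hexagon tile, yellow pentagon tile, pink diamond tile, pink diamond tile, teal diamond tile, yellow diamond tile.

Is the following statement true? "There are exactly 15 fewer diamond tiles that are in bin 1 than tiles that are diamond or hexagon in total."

There are 3 diamond tiles in bin 1.
There are 18 tiles that are diamond or hexagon.
The claim requires 18 − 3 (= 15) to equal 15, which holds.

True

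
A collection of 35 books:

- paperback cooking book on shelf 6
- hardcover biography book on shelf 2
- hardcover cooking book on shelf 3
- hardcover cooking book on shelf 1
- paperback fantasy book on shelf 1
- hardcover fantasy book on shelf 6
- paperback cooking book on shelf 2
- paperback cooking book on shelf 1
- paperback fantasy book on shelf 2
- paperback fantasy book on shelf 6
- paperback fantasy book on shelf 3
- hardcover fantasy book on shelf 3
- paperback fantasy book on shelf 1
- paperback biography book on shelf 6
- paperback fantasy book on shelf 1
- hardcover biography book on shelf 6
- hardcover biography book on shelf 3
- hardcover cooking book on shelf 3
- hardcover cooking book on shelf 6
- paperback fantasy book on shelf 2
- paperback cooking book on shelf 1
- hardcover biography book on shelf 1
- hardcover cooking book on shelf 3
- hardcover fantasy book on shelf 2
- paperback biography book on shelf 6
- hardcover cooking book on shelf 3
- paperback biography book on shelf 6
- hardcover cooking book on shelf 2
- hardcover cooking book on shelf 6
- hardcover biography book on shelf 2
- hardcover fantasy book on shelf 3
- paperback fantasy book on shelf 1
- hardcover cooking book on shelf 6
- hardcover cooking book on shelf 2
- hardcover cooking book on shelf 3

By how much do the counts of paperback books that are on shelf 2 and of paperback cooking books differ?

1

paperback books on shelf 2: 3. paperback cooking books: 4.
|3 − 4| = 4 − 3 = 1.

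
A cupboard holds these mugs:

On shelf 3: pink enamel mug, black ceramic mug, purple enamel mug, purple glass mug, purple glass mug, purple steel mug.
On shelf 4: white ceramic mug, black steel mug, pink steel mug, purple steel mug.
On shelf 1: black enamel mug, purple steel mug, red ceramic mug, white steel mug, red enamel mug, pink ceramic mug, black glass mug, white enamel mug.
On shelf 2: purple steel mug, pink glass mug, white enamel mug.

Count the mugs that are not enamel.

Total mugs: 21; with the excluded value: 6; remaining 21 − 6 = 15.

15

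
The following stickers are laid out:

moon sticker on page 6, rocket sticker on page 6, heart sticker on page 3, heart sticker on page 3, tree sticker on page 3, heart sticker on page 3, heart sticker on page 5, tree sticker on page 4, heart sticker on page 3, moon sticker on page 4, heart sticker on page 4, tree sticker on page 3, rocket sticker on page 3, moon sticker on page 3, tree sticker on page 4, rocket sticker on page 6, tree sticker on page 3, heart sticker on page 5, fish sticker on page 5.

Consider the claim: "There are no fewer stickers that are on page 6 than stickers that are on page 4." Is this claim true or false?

|stickers on page 6| = 3.
|stickers on page 4| = 4.
The claim requires 3 ≥ 4, which does not hold.

False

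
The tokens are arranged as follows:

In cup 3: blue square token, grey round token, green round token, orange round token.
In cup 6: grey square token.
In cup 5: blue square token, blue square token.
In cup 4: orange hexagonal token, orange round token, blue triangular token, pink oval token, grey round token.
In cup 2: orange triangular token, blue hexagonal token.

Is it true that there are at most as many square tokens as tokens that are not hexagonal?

There are 4 square tokens.
There are 12 tokens that are not hexagonal.
The claim requires 4 ≤ 12, which holds.

True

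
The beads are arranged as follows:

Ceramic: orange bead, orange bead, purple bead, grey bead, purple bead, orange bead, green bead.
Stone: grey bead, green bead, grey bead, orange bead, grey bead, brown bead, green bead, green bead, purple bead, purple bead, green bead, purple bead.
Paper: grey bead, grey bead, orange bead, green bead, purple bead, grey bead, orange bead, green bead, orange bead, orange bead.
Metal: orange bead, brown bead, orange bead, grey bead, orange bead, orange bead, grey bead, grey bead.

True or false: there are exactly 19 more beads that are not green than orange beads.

False

|beads that are not green| = 30.
|orange beads| = 12.
The claim requires 30 − 12 (= 18) to equal 19, which does not hold.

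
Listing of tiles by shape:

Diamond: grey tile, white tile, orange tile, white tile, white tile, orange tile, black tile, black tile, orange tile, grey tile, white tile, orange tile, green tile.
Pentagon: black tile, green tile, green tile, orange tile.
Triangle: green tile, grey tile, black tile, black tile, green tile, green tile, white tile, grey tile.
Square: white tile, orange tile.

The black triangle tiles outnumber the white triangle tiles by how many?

black triangle tiles: 2.
white triangle tiles: 1.
2 − 1 = 1.

1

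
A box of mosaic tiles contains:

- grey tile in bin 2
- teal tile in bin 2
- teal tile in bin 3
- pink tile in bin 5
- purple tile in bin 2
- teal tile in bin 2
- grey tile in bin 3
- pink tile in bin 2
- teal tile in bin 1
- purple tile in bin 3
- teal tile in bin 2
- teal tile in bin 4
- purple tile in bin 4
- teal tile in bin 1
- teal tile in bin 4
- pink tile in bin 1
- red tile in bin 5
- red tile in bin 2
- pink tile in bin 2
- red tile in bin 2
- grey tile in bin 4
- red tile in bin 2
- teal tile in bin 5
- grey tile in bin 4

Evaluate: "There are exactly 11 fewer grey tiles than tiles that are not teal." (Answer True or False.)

There are 4 grey tiles.
There are 15 tiles that are not teal.
The claim requires 15 − 4 (= 11) to equal 11, which holds.

True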